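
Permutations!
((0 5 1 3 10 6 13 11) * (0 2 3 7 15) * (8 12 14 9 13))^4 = (0 15 7 1 5)(2 8 13 10 14)(3 12 11 6 9)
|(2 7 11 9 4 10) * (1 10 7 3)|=|(1 10 2 3)(4 7 11 9)|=4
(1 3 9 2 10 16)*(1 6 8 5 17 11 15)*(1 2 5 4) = (1 3 9 5 17 11 15 2 10 16 6 8 4) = [0, 3, 10, 9, 1, 17, 8, 7, 4, 5, 16, 15, 12, 13, 14, 2, 6, 11]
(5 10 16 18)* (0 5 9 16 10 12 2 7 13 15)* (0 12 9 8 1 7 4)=(0 5 9 16 18 8 1 7 13 15 12 2 4)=[5, 7, 4, 3, 0, 9, 6, 13, 1, 16, 10, 11, 2, 15, 14, 12, 18, 17, 8]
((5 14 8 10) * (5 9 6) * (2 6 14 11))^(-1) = ((2 6 5 11)(8 10 9 14))^(-1) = (2 11 5 6)(8 14 9 10)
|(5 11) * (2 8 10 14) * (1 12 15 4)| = 4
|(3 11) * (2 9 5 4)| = |(2 9 5 4)(3 11)| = 4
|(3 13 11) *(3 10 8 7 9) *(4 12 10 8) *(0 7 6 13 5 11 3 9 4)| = |(0 7 4 12 10)(3 5 11 8 6 13)| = 30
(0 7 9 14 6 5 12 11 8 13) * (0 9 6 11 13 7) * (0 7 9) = [7, 1, 2, 3, 4, 12, 5, 6, 9, 14, 10, 8, 13, 0, 11] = (0 7 6 5 12 13)(8 9 14 11)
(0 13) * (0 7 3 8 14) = (0 13 7 3 8 14) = [13, 1, 2, 8, 4, 5, 6, 3, 14, 9, 10, 11, 12, 7, 0]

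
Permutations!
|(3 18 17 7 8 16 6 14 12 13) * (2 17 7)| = 18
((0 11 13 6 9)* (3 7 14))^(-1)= (0 9 6 13 11)(3 14 7)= ((0 11 13 6 9)(3 7 14))^(-1)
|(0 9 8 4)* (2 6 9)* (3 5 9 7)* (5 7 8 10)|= |(0 2 6 8 4)(3 7)(5 9 10)|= 30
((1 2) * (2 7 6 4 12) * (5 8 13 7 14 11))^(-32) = (1 14 11 5 8 13 7 6 4 12 2)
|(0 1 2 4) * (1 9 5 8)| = 7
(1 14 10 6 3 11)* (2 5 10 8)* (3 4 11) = (1 14 8 2 5 10 6 4 11) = [0, 14, 5, 3, 11, 10, 4, 7, 2, 9, 6, 1, 12, 13, 8]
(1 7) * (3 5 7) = (1 3 5 7) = [0, 3, 2, 5, 4, 7, 6, 1]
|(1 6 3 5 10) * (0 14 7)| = |(0 14 7)(1 6 3 5 10)| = 15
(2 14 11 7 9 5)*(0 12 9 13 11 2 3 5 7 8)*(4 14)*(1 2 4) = (0 12 9 7 13 11 8)(1 2)(3 5)(4 14) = [12, 2, 1, 5, 14, 3, 6, 13, 0, 7, 10, 8, 9, 11, 4]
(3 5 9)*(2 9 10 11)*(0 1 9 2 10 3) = [1, 9, 2, 5, 4, 3, 6, 7, 8, 0, 11, 10] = (0 1 9)(3 5)(10 11)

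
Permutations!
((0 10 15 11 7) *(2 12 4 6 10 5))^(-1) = (0 7 11 15 10 6 4 12 2 5)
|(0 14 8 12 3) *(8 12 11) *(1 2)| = 4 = |(0 14 12 3)(1 2)(8 11)|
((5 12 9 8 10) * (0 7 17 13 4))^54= ((0 7 17 13 4)(5 12 9 8 10))^54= (0 4 13 17 7)(5 10 8 9 12)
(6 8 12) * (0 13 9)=(0 13 9)(6 8 12)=[13, 1, 2, 3, 4, 5, 8, 7, 12, 0, 10, 11, 6, 9]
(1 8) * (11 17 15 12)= (1 8)(11 17 15 12)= [0, 8, 2, 3, 4, 5, 6, 7, 1, 9, 10, 17, 11, 13, 14, 12, 16, 15]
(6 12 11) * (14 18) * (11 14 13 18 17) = (6 12 14 17 11)(13 18) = [0, 1, 2, 3, 4, 5, 12, 7, 8, 9, 10, 6, 14, 18, 17, 15, 16, 11, 13]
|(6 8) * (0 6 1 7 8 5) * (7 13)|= 12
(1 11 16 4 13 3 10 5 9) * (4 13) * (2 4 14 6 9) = (1 11 16 13 3 10 5 2 4 14 6 9) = [0, 11, 4, 10, 14, 2, 9, 7, 8, 1, 5, 16, 12, 3, 6, 15, 13]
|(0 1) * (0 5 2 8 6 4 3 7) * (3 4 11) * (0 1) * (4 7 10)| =10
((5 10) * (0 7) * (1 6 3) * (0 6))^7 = (0 6 1 7 3)(5 10)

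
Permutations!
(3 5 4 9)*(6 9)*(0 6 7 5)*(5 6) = [5, 1, 2, 0, 7, 4, 9, 6, 8, 3] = (0 5 4 7 6 9 3)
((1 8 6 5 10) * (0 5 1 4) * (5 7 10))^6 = ((0 7 10 4)(1 8 6))^6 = (0 10)(4 7)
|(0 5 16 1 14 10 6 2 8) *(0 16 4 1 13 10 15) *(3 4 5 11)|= |(0 11 3 4 1 14 15)(2 8 16 13 10 6)|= 42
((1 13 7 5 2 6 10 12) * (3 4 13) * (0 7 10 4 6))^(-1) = ((0 7 5 2)(1 3 6 4 13 10 12))^(-1) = (0 2 5 7)(1 12 10 13 4 6 3)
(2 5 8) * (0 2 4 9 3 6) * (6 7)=(0 2 5 8 4 9 3 7 6)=[2, 1, 5, 7, 9, 8, 0, 6, 4, 3]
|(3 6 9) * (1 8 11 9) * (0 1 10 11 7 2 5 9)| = |(0 1 8 7 2 5 9 3 6 10 11)| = 11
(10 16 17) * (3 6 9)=(3 6 9)(10 16 17)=[0, 1, 2, 6, 4, 5, 9, 7, 8, 3, 16, 11, 12, 13, 14, 15, 17, 10]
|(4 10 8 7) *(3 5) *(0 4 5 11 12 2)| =|(0 4 10 8 7 5 3 11 12 2)| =10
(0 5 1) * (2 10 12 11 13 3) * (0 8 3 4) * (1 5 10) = (0 10 12 11 13 4)(1 8 3 2) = [10, 8, 1, 2, 0, 5, 6, 7, 3, 9, 12, 13, 11, 4]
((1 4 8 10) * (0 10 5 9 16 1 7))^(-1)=((0 10 7)(1 4 8 5 9 16))^(-1)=(0 7 10)(1 16 9 5 8 4)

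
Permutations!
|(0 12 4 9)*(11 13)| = |(0 12 4 9)(11 13)| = 4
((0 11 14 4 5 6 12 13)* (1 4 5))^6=((0 11 14 5 6 12 13)(1 4))^6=(0 13 12 6 5 14 11)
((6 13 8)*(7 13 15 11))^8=((6 15 11 7 13 8))^8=(6 11 13)(7 8 15)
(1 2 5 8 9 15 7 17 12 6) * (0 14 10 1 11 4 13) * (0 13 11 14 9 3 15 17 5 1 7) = (0 9 17 12 6 14 10 7 5 8 3 15)(1 2)(4 11) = [9, 2, 1, 15, 11, 8, 14, 5, 3, 17, 7, 4, 6, 13, 10, 0, 16, 12]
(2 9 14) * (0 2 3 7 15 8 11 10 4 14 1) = (0 2 9 1)(3 7 15 8 11 10 4 14) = [2, 0, 9, 7, 14, 5, 6, 15, 11, 1, 4, 10, 12, 13, 3, 8]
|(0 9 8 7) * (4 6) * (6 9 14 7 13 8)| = 6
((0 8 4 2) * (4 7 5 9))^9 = ((0 8 7 5 9 4 2))^9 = (0 7 9 2 8 5 4)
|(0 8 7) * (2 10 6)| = |(0 8 7)(2 10 6)| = 3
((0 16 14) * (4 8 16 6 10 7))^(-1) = ((0 6 10 7 4 8 16 14))^(-1) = (0 14 16 8 4 7 10 6)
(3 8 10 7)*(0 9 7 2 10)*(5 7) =(0 9 5 7 3 8)(2 10) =[9, 1, 10, 8, 4, 7, 6, 3, 0, 5, 2]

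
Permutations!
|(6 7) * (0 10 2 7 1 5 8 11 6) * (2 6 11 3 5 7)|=15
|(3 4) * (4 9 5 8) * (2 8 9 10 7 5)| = |(2 8 4 3 10 7 5 9)| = 8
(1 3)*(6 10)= (1 3)(6 10)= [0, 3, 2, 1, 4, 5, 10, 7, 8, 9, 6]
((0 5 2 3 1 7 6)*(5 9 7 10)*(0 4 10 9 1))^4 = (0 6 2 9 10)(1 4 3 7 5)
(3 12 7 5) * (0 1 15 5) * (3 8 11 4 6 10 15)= (0 1 3 12 7)(4 6 10 15 5 8 11)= [1, 3, 2, 12, 6, 8, 10, 0, 11, 9, 15, 4, 7, 13, 14, 5]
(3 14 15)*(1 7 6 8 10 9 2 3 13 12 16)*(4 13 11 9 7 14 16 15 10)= (1 14 10 7 6 8 4 13 12 15 11 9 2 3 16)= [0, 14, 3, 16, 13, 5, 8, 6, 4, 2, 7, 9, 15, 12, 10, 11, 1]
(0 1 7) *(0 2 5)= [1, 7, 5, 3, 4, 0, 6, 2]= (0 1 7 2 5)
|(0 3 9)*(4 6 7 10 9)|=7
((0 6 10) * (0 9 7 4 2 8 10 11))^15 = ((0 6 11)(2 8 10 9 7 4))^15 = (11)(2 9)(4 10)(7 8)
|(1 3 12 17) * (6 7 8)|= 12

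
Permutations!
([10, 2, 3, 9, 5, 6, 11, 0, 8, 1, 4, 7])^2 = [4, 3, 9, 1, 6, 11, 7, 10, 8, 2, 5, 0]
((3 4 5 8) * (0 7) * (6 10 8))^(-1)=((0 7)(3 4 5 6 10 8))^(-1)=(0 7)(3 8 10 6 5 4)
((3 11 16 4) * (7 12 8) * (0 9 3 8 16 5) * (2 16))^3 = ((0 9 3 11 5)(2 16 4 8 7 12))^3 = (0 11 9 5 3)(2 8)(4 12)(7 16)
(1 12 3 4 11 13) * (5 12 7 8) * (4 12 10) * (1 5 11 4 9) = (1 7 8 11 13 5 10 9)(3 12) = [0, 7, 2, 12, 4, 10, 6, 8, 11, 1, 9, 13, 3, 5]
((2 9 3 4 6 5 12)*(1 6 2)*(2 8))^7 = (1 12 5 6)(2 3 8 9 4)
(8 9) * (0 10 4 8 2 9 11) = (0 10 4 8 11)(2 9) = [10, 1, 9, 3, 8, 5, 6, 7, 11, 2, 4, 0]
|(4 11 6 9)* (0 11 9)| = 6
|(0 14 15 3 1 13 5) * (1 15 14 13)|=6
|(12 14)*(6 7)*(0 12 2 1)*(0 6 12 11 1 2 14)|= |(14)(0 11 1 6 7 12)|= 6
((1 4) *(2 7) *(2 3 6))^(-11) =(1 4)(2 7 3 6)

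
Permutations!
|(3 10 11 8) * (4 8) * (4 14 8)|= |(3 10 11 14 8)|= 5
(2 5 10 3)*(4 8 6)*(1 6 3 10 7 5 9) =(10)(1 6 4 8 3 2 9)(5 7) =[0, 6, 9, 2, 8, 7, 4, 5, 3, 1, 10]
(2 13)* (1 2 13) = [0, 2, 1, 3, 4, 5, 6, 7, 8, 9, 10, 11, 12, 13] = (13)(1 2)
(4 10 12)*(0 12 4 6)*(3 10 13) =(0 12 6)(3 10 4 13) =[12, 1, 2, 10, 13, 5, 0, 7, 8, 9, 4, 11, 6, 3]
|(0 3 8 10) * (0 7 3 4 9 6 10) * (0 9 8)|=|(0 4 8 9 6 10 7 3)|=8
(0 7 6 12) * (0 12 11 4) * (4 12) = (0 7 6 11 12 4) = [7, 1, 2, 3, 0, 5, 11, 6, 8, 9, 10, 12, 4]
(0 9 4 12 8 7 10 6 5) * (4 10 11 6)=(0 9 10 4 12 8 7 11 6 5)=[9, 1, 2, 3, 12, 0, 5, 11, 7, 10, 4, 6, 8]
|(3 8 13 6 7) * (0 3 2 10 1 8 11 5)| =28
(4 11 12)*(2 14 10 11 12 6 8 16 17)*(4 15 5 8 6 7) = (2 14 10 11 7 4 12 15 5 8 16 17) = [0, 1, 14, 3, 12, 8, 6, 4, 16, 9, 11, 7, 15, 13, 10, 5, 17, 2]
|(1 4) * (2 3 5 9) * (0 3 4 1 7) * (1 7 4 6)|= |(0 3 5 9 2 6 1 7)|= 8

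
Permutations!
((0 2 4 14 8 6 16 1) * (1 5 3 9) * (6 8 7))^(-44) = ((0 2 4 14 7 6 16 5 3 9 1))^(-44) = (16)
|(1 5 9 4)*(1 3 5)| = |(3 5 9 4)| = 4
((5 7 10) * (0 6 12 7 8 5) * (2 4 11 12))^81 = (0 6 2 4 11 12 7 10)(5 8)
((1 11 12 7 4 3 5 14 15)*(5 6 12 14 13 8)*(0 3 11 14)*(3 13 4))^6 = ((0 13 8 5 4 11)(1 14 15)(3 6 12 7))^6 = (15)(3 12)(6 7)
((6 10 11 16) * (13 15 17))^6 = (17)(6 11)(10 16)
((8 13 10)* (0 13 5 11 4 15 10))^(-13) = (0 13)(4 11 5 8 10 15)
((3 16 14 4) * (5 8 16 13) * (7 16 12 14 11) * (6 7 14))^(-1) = ((3 13 5 8 12 6 7 16 11 14 4))^(-1) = (3 4 14 11 16 7 6 12 8 5 13)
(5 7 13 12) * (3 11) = (3 11)(5 7 13 12) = [0, 1, 2, 11, 4, 7, 6, 13, 8, 9, 10, 3, 5, 12]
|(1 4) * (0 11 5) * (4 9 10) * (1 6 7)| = |(0 11 5)(1 9 10 4 6 7)| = 6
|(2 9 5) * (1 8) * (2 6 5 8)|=4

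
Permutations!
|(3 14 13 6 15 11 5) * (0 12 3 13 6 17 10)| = |(0 12 3 14 6 15 11 5 13 17 10)| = 11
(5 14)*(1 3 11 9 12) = (1 3 11 9 12)(5 14) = [0, 3, 2, 11, 4, 14, 6, 7, 8, 12, 10, 9, 1, 13, 5]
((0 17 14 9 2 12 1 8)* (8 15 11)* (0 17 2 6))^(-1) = ((0 2 12 1 15 11 8 17 14 9 6))^(-1) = (0 6 9 14 17 8 11 15 1 12 2)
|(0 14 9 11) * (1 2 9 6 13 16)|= |(0 14 6 13 16 1 2 9 11)|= 9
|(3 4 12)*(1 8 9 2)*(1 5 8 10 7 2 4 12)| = 8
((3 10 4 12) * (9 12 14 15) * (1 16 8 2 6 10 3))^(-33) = ((1 16 8 2 6 10 4 14 15 9 12))^(-33) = (16)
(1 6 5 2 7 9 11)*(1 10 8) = (1 6 5 2 7 9 11 10 8) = [0, 6, 7, 3, 4, 2, 5, 9, 1, 11, 8, 10]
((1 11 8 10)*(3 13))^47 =((1 11 8 10)(3 13))^47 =(1 10 8 11)(3 13)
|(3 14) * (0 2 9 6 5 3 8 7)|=|(0 2 9 6 5 3 14 8 7)|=9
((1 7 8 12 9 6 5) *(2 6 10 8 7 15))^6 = ((1 15 2 6 5)(8 12 9 10))^6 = (1 15 2 6 5)(8 9)(10 12)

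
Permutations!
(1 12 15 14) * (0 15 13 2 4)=(0 15 14 1 12 13 2 4)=[15, 12, 4, 3, 0, 5, 6, 7, 8, 9, 10, 11, 13, 2, 1, 14]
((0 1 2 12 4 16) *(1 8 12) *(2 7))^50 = (16)(1 2 7)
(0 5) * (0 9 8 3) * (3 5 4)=[4, 1, 2, 0, 3, 9, 6, 7, 5, 8]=(0 4 3)(5 9 8)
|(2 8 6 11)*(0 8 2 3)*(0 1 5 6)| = |(0 8)(1 5 6 11 3)| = 10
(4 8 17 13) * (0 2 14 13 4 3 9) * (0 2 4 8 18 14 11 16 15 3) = [4, 1, 11, 9, 18, 5, 6, 7, 17, 2, 10, 16, 12, 0, 13, 3, 15, 8, 14] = (0 4 18 14 13)(2 11 16 15 3 9)(8 17)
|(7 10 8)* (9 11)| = 6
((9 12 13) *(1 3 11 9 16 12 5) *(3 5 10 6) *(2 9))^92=(2 10 3)(6 11 9)(12 16 13)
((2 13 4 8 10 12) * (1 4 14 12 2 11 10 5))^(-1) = (1 5 8 4)(2 10 11 12 14 13)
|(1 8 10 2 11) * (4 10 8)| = 5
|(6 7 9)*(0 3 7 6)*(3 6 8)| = 6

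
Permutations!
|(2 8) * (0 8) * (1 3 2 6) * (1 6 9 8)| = |(0 1 3 2)(8 9)| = 4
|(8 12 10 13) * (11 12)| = |(8 11 12 10 13)| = 5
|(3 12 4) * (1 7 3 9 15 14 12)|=15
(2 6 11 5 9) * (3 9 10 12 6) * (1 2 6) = (1 2 3 9 6 11 5 10 12) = [0, 2, 3, 9, 4, 10, 11, 7, 8, 6, 12, 5, 1]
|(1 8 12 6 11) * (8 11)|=6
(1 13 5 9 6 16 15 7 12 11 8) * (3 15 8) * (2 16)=(1 13 5 9 6 2 16 8)(3 15 7 12 11)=[0, 13, 16, 15, 4, 9, 2, 12, 1, 6, 10, 3, 11, 5, 14, 7, 8]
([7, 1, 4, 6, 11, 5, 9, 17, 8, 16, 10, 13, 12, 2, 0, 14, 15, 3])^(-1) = (0 14 15 16 9 6 3 17 7)(2 13 11 4)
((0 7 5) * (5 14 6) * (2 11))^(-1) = (0 5 6 14 7)(2 11)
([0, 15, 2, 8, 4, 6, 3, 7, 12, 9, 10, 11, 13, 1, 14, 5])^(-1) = (1 13 12 8 3 6 5 15)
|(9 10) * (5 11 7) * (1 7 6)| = |(1 7 5 11 6)(9 10)| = 10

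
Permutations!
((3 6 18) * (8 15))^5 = (3 18 6)(8 15)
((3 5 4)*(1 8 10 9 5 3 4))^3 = (1 9 8 5 10)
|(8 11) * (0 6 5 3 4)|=|(0 6 5 3 4)(8 11)|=10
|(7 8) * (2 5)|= 2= |(2 5)(7 8)|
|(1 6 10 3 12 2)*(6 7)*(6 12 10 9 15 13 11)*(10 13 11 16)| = |(1 7 12 2)(3 13 16 10)(6 9 15 11)| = 4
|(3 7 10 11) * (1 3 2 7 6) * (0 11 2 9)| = |(0 11 9)(1 3 6)(2 7 10)| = 3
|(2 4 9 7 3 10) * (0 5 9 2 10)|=10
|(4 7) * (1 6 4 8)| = 5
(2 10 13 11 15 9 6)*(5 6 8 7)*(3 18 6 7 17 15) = (2 10 13 11 3 18 6)(5 7)(8 17 15 9) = [0, 1, 10, 18, 4, 7, 2, 5, 17, 8, 13, 3, 12, 11, 14, 9, 16, 15, 6]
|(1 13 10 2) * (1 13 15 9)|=|(1 15 9)(2 13 10)|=3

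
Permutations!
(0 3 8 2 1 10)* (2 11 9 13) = (0 3 8 11 9 13 2 1 10) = [3, 10, 1, 8, 4, 5, 6, 7, 11, 13, 0, 9, 12, 2]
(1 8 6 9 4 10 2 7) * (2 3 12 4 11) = (1 8 6 9 11 2 7)(3 12 4 10) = [0, 8, 7, 12, 10, 5, 9, 1, 6, 11, 3, 2, 4]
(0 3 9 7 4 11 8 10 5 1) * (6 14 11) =(0 3 9 7 4 6 14 11 8 10 5 1) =[3, 0, 2, 9, 6, 1, 14, 4, 10, 7, 5, 8, 12, 13, 11]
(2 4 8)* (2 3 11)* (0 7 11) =(0 7 11 2 4 8 3) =[7, 1, 4, 0, 8, 5, 6, 11, 3, 9, 10, 2]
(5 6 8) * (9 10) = (5 6 8)(9 10) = [0, 1, 2, 3, 4, 6, 8, 7, 5, 10, 9]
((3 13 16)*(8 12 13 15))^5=(3 16 13 12 8 15)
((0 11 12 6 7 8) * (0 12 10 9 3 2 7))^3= (0 9 7 6 10 2 12 11 3 8)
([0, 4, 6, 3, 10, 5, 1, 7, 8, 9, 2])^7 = (1 10 6 4 2)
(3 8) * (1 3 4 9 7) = (1 3 8 4 9 7) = [0, 3, 2, 8, 9, 5, 6, 1, 4, 7]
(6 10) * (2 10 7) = (2 10 6 7) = [0, 1, 10, 3, 4, 5, 7, 2, 8, 9, 6]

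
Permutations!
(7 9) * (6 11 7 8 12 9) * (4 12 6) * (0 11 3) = (0 11 7 4 12 9 8 6 3) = [11, 1, 2, 0, 12, 5, 3, 4, 6, 8, 10, 7, 9]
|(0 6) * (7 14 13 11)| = |(0 6)(7 14 13 11)| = 4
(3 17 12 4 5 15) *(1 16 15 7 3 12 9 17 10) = [0, 16, 2, 10, 5, 7, 6, 3, 8, 17, 1, 11, 4, 13, 14, 12, 15, 9] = (1 16 15 12 4 5 7 3 10)(9 17)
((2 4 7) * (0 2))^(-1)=((0 2 4 7))^(-1)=(0 7 4 2)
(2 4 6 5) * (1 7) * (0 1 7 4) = (7)(0 1 4 6 5 2) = [1, 4, 0, 3, 6, 2, 5, 7]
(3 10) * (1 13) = (1 13)(3 10) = [0, 13, 2, 10, 4, 5, 6, 7, 8, 9, 3, 11, 12, 1]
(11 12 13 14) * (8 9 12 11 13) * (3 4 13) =(3 4 13 14)(8 9 12) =[0, 1, 2, 4, 13, 5, 6, 7, 9, 12, 10, 11, 8, 14, 3]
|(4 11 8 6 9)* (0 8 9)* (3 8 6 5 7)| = 12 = |(0 6)(3 8 5 7)(4 11 9)|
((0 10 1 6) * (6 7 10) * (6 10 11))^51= (0 7)(1 6)(10 11)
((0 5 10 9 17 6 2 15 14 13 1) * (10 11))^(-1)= ((0 5 11 10 9 17 6 2 15 14 13 1))^(-1)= (0 1 13 14 15 2 6 17 9 10 11 5)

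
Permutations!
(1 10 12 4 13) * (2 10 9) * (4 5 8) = (1 9 2 10 12 5 8 4 13) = [0, 9, 10, 3, 13, 8, 6, 7, 4, 2, 12, 11, 5, 1]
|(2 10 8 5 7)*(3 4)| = 10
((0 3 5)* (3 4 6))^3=((0 4 6 3 5))^3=(0 3 4 5 6)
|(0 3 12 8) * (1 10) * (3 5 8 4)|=6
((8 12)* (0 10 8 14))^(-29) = (0 10 8 12 14)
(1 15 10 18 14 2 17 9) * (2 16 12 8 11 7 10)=(1 15 2 17 9)(7 10 18 14 16 12 8 11)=[0, 15, 17, 3, 4, 5, 6, 10, 11, 1, 18, 7, 8, 13, 16, 2, 12, 9, 14]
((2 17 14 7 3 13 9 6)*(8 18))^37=(2 13 14 6 3 17 9 7)(8 18)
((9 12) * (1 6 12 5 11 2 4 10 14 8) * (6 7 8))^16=(1 7 8)(2 5 12 14 4 11 9 6 10)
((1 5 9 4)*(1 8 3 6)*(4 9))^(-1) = ((9)(1 5 4 8 3 6))^(-1) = (9)(1 6 3 8 4 5)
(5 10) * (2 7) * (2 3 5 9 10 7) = (3 5 7)(9 10) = [0, 1, 2, 5, 4, 7, 6, 3, 8, 10, 9]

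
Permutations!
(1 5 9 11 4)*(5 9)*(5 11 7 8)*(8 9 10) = (1 10 8 5 11 4)(7 9) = [0, 10, 2, 3, 1, 11, 6, 9, 5, 7, 8, 4]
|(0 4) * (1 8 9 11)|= 4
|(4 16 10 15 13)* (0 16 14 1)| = |(0 16 10 15 13 4 14 1)| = 8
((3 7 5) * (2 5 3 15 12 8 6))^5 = ((2 5 15 12 8 6)(3 7))^5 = (2 6 8 12 15 5)(3 7)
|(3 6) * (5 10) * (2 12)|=2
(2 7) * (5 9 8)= (2 7)(5 9 8)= [0, 1, 7, 3, 4, 9, 6, 2, 5, 8]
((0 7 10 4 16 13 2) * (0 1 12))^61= (0 1 13 4 7 12 2 16 10)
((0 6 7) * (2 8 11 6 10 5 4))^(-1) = (0 7 6 11 8 2 4 5 10)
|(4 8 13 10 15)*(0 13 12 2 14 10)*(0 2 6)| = 10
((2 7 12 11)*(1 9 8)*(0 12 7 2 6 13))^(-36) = (0 13 6 11 12)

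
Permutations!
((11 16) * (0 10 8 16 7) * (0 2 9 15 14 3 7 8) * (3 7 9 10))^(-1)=(0 10 2 7 14 15 9 3)(8 11 16)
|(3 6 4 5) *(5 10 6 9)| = 3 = |(3 9 5)(4 10 6)|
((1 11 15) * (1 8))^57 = (1 11 15 8) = ((1 11 15 8))^57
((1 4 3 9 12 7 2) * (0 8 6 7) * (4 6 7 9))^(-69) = (0 2 9 8 1 12 7 6)(3 4)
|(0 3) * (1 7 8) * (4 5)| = |(0 3)(1 7 8)(4 5)| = 6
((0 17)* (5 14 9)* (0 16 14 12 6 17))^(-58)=((5 12 6 17 16 14 9))^(-58)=(5 14 17 12 9 16 6)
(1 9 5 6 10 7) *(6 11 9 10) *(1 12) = (1 10 7 12)(5 11 9) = [0, 10, 2, 3, 4, 11, 6, 12, 8, 5, 7, 9, 1]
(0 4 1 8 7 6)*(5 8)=(0 4 1 5 8 7 6)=[4, 5, 2, 3, 1, 8, 0, 6, 7]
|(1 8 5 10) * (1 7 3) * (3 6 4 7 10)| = 12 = |(10)(1 8 5 3)(4 7 6)|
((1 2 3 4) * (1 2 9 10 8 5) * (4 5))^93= (1 2 10 5 4 9 3 8)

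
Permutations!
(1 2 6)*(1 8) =[0, 2, 6, 3, 4, 5, 8, 7, 1] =(1 2 6 8)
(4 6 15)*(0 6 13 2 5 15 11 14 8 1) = [6, 0, 5, 3, 13, 15, 11, 7, 1, 9, 10, 14, 12, 2, 8, 4] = (0 6 11 14 8 1)(2 5 15 4 13)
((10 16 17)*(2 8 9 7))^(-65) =((2 8 9 7)(10 16 17))^(-65) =(2 7 9 8)(10 16 17)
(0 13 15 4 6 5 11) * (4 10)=(0 13 15 10 4 6 5 11)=[13, 1, 2, 3, 6, 11, 5, 7, 8, 9, 4, 0, 12, 15, 14, 10]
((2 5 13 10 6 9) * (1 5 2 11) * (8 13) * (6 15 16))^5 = ((1 5 8 13 10 15 16 6 9 11))^5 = (1 15)(5 16)(6 8)(9 13)(10 11)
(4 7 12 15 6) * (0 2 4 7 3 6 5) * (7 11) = [2, 1, 4, 6, 3, 0, 11, 12, 8, 9, 10, 7, 15, 13, 14, 5] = (0 2 4 3 6 11 7 12 15 5)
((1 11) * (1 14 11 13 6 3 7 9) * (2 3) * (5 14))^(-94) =((1 13 6 2 3 7 9)(5 14 11))^(-94) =(1 3 13 7 6 9 2)(5 11 14)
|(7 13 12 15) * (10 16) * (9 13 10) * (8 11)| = 14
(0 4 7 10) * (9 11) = (0 4 7 10)(9 11) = [4, 1, 2, 3, 7, 5, 6, 10, 8, 11, 0, 9]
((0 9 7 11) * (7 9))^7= (0 7 11)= ((0 7 11))^7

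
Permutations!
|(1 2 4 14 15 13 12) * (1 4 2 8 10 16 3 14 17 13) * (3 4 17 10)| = 15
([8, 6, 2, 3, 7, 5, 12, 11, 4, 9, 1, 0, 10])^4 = (12)(0 11 7 4 8)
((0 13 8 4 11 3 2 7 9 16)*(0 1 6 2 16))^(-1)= (0 9 7 2 6 1 16 3 11 4 8 13)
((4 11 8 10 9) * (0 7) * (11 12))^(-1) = ((0 7)(4 12 11 8 10 9))^(-1) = (0 7)(4 9 10 8 11 12)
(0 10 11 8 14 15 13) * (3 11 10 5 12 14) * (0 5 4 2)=[4, 1, 0, 11, 2, 12, 6, 7, 3, 9, 10, 8, 14, 5, 15, 13]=(0 4 2)(3 11 8)(5 12 14 15 13)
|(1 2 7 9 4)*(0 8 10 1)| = |(0 8 10 1 2 7 9 4)| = 8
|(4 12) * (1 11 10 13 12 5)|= 7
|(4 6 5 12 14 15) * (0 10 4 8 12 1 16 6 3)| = |(0 10 4 3)(1 16 6 5)(8 12 14 15)| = 4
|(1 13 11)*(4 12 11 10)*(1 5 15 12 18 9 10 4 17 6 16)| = 36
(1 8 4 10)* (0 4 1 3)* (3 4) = (0 3)(1 8)(4 10) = [3, 8, 2, 0, 10, 5, 6, 7, 1, 9, 4]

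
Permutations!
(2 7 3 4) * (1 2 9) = (1 2 7 3 4 9) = [0, 2, 7, 4, 9, 5, 6, 3, 8, 1]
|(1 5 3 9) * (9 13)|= 5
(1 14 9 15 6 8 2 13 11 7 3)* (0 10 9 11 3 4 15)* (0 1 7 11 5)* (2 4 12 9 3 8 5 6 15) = [10, 14, 13, 7, 2, 0, 5, 12, 4, 1, 3, 11, 9, 8, 6, 15] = (15)(0 10 3 7 12 9 1 14 6 5)(2 13 8 4)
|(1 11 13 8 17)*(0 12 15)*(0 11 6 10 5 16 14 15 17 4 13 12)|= |(1 6 10 5 16 14 15 11 12 17)(4 13 8)|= 30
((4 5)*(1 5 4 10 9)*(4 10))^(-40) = ((1 5 4 10 9))^(-40) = (10)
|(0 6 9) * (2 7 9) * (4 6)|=|(0 4 6 2 7 9)|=6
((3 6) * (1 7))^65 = (1 7)(3 6)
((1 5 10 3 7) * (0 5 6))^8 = (0 5 10 3 7 1 6) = ((0 5 10 3 7 1 6))^8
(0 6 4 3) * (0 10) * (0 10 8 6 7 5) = (10)(0 7 5)(3 8 6 4) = [7, 1, 2, 8, 3, 0, 4, 5, 6, 9, 10]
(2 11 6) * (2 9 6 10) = (2 11 10)(6 9) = [0, 1, 11, 3, 4, 5, 9, 7, 8, 6, 2, 10]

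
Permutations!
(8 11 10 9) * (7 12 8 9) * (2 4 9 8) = (2 4 9 8 11 10 7 12) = [0, 1, 4, 3, 9, 5, 6, 12, 11, 8, 7, 10, 2]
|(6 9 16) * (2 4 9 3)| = 6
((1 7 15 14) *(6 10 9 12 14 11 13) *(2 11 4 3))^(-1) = (1 14 12 9 10 6 13 11 2 3 4 15 7)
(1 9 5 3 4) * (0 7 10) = (0 7 10)(1 9 5 3 4) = [7, 9, 2, 4, 1, 3, 6, 10, 8, 5, 0]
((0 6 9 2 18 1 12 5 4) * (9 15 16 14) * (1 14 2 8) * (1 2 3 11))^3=(0 16 1 4 15 11 5 6 3 12)(2 9 18 8 14)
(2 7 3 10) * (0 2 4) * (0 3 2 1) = (0 1)(2 7)(3 10 4) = [1, 0, 7, 10, 3, 5, 6, 2, 8, 9, 4]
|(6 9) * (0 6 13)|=4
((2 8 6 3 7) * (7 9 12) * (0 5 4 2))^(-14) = ((0 5 4 2 8 6 3 9 12 7))^(-14) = (0 3 4 12 8)(2 7 6 5 9)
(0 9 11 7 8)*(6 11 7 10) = (0 9 7 8)(6 11 10) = [9, 1, 2, 3, 4, 5, 11, 8, 0, 7, 6, 10]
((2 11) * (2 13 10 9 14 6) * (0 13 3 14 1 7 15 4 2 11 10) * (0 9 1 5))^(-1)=((0 13 9 5)(1 7 15 4 2 10)(3 14 6 11))^(-1)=(0 5 9 13)(1 10 2 4 15 7)(3 11 6 14)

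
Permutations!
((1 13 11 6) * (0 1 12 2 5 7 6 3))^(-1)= ((0 1 13 11 3)(2 5 7 6 12))^(-1)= (0 3 11 13 1)(2 12 6 7 5)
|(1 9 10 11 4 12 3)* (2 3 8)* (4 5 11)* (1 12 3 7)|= |(1 9 10 4 3 12 8 2 7)(5 11)|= 18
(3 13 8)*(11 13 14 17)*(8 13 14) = (3 8)(11 14 17) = [0, 1, 2, 8, 4, 5, 6, 7, 3, 9, 10, 14, 12, 13, 17, 15, 16, 11]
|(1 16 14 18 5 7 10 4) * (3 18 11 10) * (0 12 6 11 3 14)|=40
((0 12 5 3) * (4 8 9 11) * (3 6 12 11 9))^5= (5 12 6)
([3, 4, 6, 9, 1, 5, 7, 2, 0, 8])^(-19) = (0 3 9 8)(1 4)(2 7 6)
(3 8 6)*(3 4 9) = [0, 1, 2, 8, 9, 5, 4, 7, 6, 3] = (3 8 6 4 9)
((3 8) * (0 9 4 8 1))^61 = ((0 9 4 8 3 1))^61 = (0 9 4 8 3 1)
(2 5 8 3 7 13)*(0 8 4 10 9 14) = (0 8 3 7 13 2 5 4 10 9 14) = [8, 1, 5, 7, 10, 4, 6, 13, 3, 14, 9, 11, 12, 2, 0]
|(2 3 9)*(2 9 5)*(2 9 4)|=|(2 3 5 9 4)|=5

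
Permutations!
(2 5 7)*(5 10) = (2 10 5 7) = [0, 1, 10, 3, 4, 7, 6, 2, 8, 9, 5]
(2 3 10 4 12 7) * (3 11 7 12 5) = (12)(2 11 7)(3 10 4 5) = [0, 1, 11, 10, 5, 3, 6, 2, 8, 9, 4, 7, 12]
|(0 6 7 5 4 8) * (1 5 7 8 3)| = |(0 6 8)(1 5 4 3)| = 12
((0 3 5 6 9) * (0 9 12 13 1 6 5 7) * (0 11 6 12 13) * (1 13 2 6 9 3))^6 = ((13)(0 1 12)(2 6)(3 7 11 9))^6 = (13)(3 11)(7 9)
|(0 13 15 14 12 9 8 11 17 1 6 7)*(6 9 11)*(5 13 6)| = |(0 6 7)(1 9 8 5 13 15 14 12 11 17)| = 30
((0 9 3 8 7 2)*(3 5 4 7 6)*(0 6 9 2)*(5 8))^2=(9)(0 6 5 7 2 3 4)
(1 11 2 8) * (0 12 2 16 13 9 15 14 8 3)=[12, 11, 3, 0, 4, 5, 6, 7, 1, 15, 10, 16, 2, 9, 8, 14, 13]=(0 12 2 3)(1 11 16 13 9 15 14 8)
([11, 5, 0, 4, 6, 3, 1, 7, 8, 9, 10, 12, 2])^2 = (0 12)(1 3 6 5 4)(2 11)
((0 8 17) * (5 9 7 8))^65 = ((0 5 9 7 8 17))^65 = (0 17 8 7 9 5)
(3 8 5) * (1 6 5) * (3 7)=(1 6 5 7 3 8)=[0, 6, 2, 8, 4, 7, 5, 3, 1]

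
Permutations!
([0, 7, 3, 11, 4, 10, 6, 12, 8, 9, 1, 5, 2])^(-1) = [0, 10, 12, 2, 4, 11, 6, 1, 8, 9, 5, 3, 7]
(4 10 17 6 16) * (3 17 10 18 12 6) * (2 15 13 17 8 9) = (2 15 13 17 3 8 9)(4 18 12 6 16) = [0, 1, 15, 8, 18, 5, 16, 7, 9, 2, 10, 11, 6, 17, 14, 13, 4, 3, 12]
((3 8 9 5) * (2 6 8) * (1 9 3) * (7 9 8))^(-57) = (1 5 9 7 6 2 3 8)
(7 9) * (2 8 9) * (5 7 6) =(2 8 9 6 5 7) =[0, 1, 8, 3, 4, 7, 5, 2, 9, 6]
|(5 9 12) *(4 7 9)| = 5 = |(4 7 9 12 5)|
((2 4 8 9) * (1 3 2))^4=(1 8 2)(3 9 4)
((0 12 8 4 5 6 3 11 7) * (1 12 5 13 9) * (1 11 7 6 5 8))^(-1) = (0 7 3 6 11 9 13 4 8)(1 12)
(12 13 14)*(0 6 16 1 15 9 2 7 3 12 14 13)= (0 6 16 1 15 9 2 7 3 12)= [6, 15, 7, 12, 4, 5, 16, 3, 8, 2, 10, 11, 0, 13, 14, 9, 1]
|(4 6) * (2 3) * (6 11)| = |(2 3)(4 11 6)| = 6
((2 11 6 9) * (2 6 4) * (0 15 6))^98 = ((0 15 6 9)(2 11 4))^98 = (0 6)(2 4 11)(9 15)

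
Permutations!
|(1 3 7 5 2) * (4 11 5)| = |(1 3 7 4 11 5 2)| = 7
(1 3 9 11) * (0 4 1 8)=(0 4 1 3 9 11 8)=[4, 3, 2, 9, 1, 5, 6, 7, 0, 11, 10, 8]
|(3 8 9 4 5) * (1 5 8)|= |(1 5 3)(4 8 9)|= 3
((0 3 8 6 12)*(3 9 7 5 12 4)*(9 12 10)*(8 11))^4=((0 12)(3 11 8 6 4)(5 10 9 7))^4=(12)(3 4 6 8 11)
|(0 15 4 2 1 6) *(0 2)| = |(0 15 4)(1 6 2)| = 3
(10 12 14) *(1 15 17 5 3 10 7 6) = (1 15 17 5 3 10 12 14 7 6) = [0, 15, 2, 10, 4, 3, 1, 6, 8, 9, 12, 11, 14, 13, 7, 17, 16, 5]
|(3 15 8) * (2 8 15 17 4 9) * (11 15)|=6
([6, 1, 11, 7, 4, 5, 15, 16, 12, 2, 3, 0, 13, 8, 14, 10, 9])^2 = [15, 1, 0, 16, 4, 5, 10, 9, 13, 11, 7, 6, 8, 12, 14, 3, 2]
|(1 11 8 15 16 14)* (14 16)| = 5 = |(16)(1 11 8 15 14)|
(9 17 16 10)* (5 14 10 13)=(5 14 10 9 17 16 13)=[0, 1, 2, 3, 4, 14, 6, 7, 8, 17, 9, 11, 12, 5, 10, 15, 13, 16]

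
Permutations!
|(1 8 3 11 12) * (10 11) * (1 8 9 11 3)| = |(1 9 11 12 8)(3 10)| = 10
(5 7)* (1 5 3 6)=(1 5 7 3 6)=[0, 5, 2, 6, 4, 7, 1, 3]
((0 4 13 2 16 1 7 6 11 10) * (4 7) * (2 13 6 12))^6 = ((0 7 12 2 16 1 4 6 11 10))^6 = (0 4 12 11 16)(1 7 6 2 10)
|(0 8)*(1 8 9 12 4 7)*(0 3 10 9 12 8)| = |(0 12 4 7 1)(3 10 9 8)| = 20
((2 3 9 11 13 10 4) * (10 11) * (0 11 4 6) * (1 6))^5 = ((0 11 13 4 2 3 9 10 1 6))^5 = (0 3)(1 4)(2 6)(9 11)(10 13)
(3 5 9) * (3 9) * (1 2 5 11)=(1 2 5 3 11)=[0, 2, 5, 11, 4, 3, 6, 7, 8, 9, 10, 1]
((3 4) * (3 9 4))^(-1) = (4 9)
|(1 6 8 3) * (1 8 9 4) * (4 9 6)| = 2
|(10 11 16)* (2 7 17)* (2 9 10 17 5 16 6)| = 9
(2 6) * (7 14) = (2 6)(7 14) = [0, 1, 6, 3, 4, 5, 2, 14, 8, 9, 10, 11, 12, 13, 7]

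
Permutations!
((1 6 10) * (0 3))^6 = ((0 3)(1 6 10))^6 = (10)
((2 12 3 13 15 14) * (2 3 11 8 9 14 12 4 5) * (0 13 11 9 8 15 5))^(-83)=(0 5 4 13 2)(3 11 15 12 9 14)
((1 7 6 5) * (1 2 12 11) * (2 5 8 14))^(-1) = ((1 7 6 8 14 2 12 11))^(-1) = (1 11 12 2 14 8 6 7)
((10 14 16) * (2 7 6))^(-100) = (2 6 7)(10 16 14)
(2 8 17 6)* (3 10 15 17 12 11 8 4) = (2 4 3 10 15 17 6)(8 12 11) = [0, 1, 4, 10, 3, 5, 2, 7, 12, 9, 15, 8, 11, 13, 14, 17, 16, 6]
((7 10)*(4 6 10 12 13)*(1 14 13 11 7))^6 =(14)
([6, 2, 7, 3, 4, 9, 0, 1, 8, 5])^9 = (0 6)(5 9)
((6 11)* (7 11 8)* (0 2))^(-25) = (0 2)(6 11 7 8)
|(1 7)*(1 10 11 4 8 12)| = 7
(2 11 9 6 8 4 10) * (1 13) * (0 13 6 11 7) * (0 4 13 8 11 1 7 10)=(0 8 13 7 4)(1 6 11 9)(2 10)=[8, 6, 10, 3, 0, 5, 11, 4, 13, 1, 2, 9, 12, 7]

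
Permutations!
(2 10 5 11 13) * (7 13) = [0, 1, 10, 3, 4, 11, 6, 13, 8, 9, 5, 7, 12, 2] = (2 10 5 11 7 13)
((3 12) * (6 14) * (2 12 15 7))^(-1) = (2 7 15 3 12)(6 14)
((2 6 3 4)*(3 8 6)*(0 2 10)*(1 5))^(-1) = ((0 2 3 4 10)(1 5)(6 8))^(-1) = (0 10 4 3 2)(1 5)(6 8)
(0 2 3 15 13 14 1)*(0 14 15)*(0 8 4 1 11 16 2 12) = (0 12)(1 14 11 16 2 3 8 4)(13 15) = [12, 14, 3, 8, 1, 5, 6, 7, 4, 9, 10, 16, 0, 15, 11, 13, 2]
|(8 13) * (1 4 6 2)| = 4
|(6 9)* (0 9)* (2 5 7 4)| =|(0 9 6)(2 5 7 4)| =12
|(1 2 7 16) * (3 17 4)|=12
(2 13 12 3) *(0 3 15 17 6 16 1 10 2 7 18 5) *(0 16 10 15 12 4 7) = (0 3)(1 15 17 6 10 2 13 4 7 18 5 16) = [3, 15, 13, 0, 7, 16, 10, 18, 8, 9, 2, 11, 12, 4, 14, 17, 1, 6, 5]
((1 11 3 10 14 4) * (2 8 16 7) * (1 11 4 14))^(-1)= (1 10 3 11 4)(2 7 16 8)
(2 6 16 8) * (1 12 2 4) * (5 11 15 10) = (1 12 2 6 16 8 4)(5 11 15 10) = [0, 12, 6, 3, 1, 11, 16, 7, 4, 9, 5, 15, 2, 13, 14, 10, 8]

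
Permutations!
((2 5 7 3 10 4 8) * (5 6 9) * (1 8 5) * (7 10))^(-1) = ((1 8 2 6 9)(3 7)(4 5 10))^(-1) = (1 9 6 2 8)(3 7)(4 10 5)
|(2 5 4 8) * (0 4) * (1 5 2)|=5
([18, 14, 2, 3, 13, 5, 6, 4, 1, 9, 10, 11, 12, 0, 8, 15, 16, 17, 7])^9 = (0 13 4 7 18)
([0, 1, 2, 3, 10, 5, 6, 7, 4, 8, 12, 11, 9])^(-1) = (4 8 9 12 10)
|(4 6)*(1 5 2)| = 6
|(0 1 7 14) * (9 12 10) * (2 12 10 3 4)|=|(0 1 7 14)(2 12 3 4)(9 10)|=4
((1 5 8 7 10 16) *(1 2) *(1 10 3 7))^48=(16)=((1 5 8)(2 10 16)(3 7))^48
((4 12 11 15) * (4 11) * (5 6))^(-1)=(4 12)(5 6)(11 15)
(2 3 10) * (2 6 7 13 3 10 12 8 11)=(2 10 6 7 13 3 12 8 11)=[0, 1, 10, 12, 4, 5, 7, 13, 11, 9, 6, 2, 8, 3]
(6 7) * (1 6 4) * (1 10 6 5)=(1 5)(4 10 6 7)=[0, 5, 2, 3, 10, 1, 7, 4, 8, 9, 6]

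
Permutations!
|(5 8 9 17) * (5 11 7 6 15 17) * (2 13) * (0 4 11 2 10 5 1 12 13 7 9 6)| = |(0 4 11 9 1 12 13 10 5 8 6 15 17 2 7)| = 15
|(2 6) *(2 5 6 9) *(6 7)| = |(2 9)(5 7 6)| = 6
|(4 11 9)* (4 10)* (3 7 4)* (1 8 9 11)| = 7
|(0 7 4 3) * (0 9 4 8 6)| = 12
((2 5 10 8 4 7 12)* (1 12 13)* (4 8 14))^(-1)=(1 13 7 4 14 10 5 2 12)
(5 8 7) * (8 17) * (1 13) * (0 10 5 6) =(0 10 5 17 8 7 6)(1 13) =[10, 13, 2, 3, 4, 17, 0, 6, 7, 9, 5, 11, 12, 1, 14, 15, 16, 8]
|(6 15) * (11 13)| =2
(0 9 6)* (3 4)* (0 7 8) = (0 9 6 7 8)(3 4) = [9, 1, 2, 4, 3, 5, 7, 8, 0, 6]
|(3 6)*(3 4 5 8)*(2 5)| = 6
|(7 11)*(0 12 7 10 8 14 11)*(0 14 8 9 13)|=8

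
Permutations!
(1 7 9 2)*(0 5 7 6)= (0 5 7 9 2 1 6)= [5, 6, 1, 3, 4, 7, 0, 9, 8, 2]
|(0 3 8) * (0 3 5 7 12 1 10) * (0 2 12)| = |(0 5 7)(1 10 2 12)(3 8)| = 12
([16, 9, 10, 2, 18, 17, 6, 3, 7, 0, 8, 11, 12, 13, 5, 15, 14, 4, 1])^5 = [4, 5, 2, 3, 16, 9, 6, 7, 8, 17, 10, 11, 12, 13, 1, 15, 18, 0, 14]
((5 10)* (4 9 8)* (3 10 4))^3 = ((3 10 5 4 9 8))^3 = (3 4)(5 8)(9 10)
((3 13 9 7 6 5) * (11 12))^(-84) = (13)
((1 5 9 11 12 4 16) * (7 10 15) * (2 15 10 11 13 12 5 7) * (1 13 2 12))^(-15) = (1 12 5 13 15 11 16 2 7 4 9)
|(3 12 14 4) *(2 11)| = 4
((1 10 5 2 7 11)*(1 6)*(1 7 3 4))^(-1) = (1 4 3 2 5 10)(6 11 7)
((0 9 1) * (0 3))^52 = ((0 9 1 3))^52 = (9)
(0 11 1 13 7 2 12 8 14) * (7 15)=[11, 13, 12, 3, 4, 5, 6, 2, 14, 9, 10, 1, 8, 15, 0, 7]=(0 11 1 13 15 7 2 12 8 14)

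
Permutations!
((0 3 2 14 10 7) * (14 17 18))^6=((0 3 2 17 18 14 10 7))^6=(0 10 18 2)(3 7 14 17)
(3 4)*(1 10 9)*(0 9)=(0 9 1 10)(3 4)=[9, 10, 2, 4, 3, 5, 6, 7, 8, 1, 0]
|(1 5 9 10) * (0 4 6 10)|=|(0 4 6 10 1 5 9)|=7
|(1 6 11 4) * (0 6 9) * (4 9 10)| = 12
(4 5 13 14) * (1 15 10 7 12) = (1 15 10 7 12)(4 5 13 14) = [0, 15, 2, 3, 5, 13, 6, 12, 8, 9, 7, 11, 1, 14, 4, 10]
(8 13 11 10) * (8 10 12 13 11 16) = (8 11 12 13 16) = [0, 1, 2, 3, 4, 5, 6, 7, 11, 9, 10, 12, 13, 16, 14, 15, 8]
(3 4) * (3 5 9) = (3 4 5 9) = [0, 1, 2, 4, 5, 9, 6, 7, 8, 3]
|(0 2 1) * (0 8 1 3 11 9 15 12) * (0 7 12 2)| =10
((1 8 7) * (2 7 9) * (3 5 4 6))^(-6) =(1 7 2 9 8)(3 4)(5 6)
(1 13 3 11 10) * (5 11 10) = (1 13 3 10)(5 11) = [0, 13, 2, 10, 4, 11, 6, 7, 8, 9, 1, 5, 12, 3]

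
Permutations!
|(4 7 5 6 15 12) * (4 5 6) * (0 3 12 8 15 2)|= 8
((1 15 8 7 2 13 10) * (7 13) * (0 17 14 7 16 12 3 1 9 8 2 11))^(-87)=((0 17 14 7 11)(1 15 2 16 12 3)(8 13 10 9))^(-87)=(0 7 17 11 14)(1 16)(2 3)(8 13 10 9)(12 15)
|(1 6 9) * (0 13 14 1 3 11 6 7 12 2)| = |(0 13 14 1 7 12 2)(3 11 6 9)| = 28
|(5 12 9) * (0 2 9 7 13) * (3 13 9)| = 4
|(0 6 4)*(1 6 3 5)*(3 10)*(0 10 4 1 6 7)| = 8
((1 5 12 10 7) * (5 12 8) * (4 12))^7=((1 4 12 10 7)(5 8))^7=(1 12 7 4 10)(5 8)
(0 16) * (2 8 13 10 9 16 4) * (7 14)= (0 4 2 8 13 10 9 16)(7 14)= [4, 1, 8, 3, 2, 5, 6, 14, 13, 16, 9, 11, 12, 10, 7, 15, 0]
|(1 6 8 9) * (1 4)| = 5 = |(1 6 8 9 4)|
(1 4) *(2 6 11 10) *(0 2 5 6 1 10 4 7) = [2, 7, 1, 3, 10, 6, 11, 0, 8, 9, 5, 4] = (0 2 1 7)(4 10 5 6 11)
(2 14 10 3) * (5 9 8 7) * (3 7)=(2 14 10 7 5 9 8 3)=[0, 1, 14, 2, 4, 9, 6, 5, 3, 8, 7, 11, 12, 13, 10]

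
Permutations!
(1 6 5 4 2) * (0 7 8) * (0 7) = (1 6 5 4 2)(7 8) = [0, 6, 1, 3, 2, 4, 5, 8, 7]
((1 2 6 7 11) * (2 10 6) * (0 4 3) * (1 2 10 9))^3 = ((0 4 3)(1 9)(2 10 6 7 11))^3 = (1 9)(2 7 10 11 6)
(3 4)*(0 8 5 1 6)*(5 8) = (8)(0 5 1 6)(3 4) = [5, 6, 2, 4, 3, 1, 0, 7, 8]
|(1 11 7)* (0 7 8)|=5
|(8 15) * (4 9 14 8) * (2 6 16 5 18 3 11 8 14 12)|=|(2 6 16 5 18 3 11 8 15 4 9 12)|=12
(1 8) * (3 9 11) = [0, 8, 2, 9, 4, 5, 6, 7, 1, 11, 10, 3] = (1 8)(3 9 11)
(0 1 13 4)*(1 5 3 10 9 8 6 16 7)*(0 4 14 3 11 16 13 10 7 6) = (0 5 11 16 6 13 14 3 7 1 10 9 8) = [5, 10, 2, 7, 4, 11, 13, 1, 0, 8, 9, 16, 12, 14, 3, 15, 6]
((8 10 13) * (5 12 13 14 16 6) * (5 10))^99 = (5 8 13 12)(6 16 14 10) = ((5 12 13 8)(6 10 14 16))^99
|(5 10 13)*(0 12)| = |(0 12)(5 10 13)| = 6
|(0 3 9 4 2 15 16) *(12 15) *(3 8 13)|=|(0 8 13 3 9 4 2 12 15 16)|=10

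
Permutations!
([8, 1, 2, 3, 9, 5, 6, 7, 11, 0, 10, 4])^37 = [11, 1, 2, 3, 0, 5, 6, 7, 4, 8, 10, 9]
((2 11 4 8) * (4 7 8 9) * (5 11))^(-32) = (2 7 5 8 11)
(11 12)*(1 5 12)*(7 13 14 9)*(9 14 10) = (14)(1 5 12 11)(7 13 10 9) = [0, 5, 2, 3, 4, 12, 6, 13, 8, 7, 9, 1, 11, 10, 14]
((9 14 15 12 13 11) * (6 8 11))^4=(6 14)(8 15)(9 13)(11 12)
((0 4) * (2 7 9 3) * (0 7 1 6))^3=((0 4 7 9 3 2 1 6))^3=(0 9 1 4 3 6 7 2)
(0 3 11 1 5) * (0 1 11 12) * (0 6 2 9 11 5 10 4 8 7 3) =(1 10 4 8 7 3 12 6 2 9 11 5) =[0, 10, 9, 12, 8, 1, 2, 3, 7, 11, 4, 5, 6]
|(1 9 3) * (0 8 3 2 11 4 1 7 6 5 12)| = 35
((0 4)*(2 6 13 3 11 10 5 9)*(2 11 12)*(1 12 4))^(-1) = ((0 1 12 2 6 13 3 4)(5 9 11 10))^(-1) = (0 4 3 13 6 2 12 1)(5 10 11 9)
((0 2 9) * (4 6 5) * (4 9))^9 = (0 6)(2 5)(4 9)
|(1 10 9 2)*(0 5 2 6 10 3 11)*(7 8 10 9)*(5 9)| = |(0 9 6 5 2 1 3 11)(7 8 10)| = 24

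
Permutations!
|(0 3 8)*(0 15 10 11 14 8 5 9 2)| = 5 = |(0 3 5 9 2)(8 15 10 11 14)|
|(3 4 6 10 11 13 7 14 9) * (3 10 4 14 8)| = 8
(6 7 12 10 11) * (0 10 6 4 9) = (0 10 11 4 9)(6 7 12) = [10, 1, 2, 3, 9, 5, 7, 12, 8, 0, 11, 4, 6]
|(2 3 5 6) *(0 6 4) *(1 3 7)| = 8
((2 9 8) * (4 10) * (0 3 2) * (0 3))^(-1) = (2 3 8 9)(4 10)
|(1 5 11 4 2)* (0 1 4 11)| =6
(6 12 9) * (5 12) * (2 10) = (2 10)(5 12 9 6) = [0, 1, 10, 3, 4, 12, 5, 7, 8, 6, 2, 11, 9]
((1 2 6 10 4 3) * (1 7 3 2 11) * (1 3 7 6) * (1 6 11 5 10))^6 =((1 5 10 4 2 6)(3 11))^6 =(11)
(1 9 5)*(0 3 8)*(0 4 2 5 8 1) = [3, 9, 5, 1, 2, 0, 6, 7, 4, 8] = (0 3 1 9 8 4 2 5)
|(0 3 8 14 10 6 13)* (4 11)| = 14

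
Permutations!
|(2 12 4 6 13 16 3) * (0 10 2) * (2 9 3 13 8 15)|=|(0 10 9 3)(2 12 4 6 8 15)(13 16)|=12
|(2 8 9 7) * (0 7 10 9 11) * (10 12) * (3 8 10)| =9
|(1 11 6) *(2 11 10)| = |(1 10 2 11 6)| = 5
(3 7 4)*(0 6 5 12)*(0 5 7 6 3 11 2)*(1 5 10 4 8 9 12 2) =(0 3 6 7 8 9 12 10 4 11 1 5 2) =[3, 5, 0, 6, 11, 2, 7, 8, 9, 12, 4, 1, 10]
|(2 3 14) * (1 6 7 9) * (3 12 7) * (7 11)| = 9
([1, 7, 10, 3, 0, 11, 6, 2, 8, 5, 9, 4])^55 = [1, 7, 10, 3, 0, 11, 6, 2, 8, 5, 9, 4]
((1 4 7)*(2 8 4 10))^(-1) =((1 10 2 8 4 7))^(-1) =(1 7 4 8 2 10)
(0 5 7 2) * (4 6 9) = (0 5 7 2)(4 6 9) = [5, 1, 0, 3, 6, 7, 9, 2, 8, 4]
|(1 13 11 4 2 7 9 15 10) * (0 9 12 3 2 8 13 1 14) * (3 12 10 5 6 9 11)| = 20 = |(0 11 4 8 13 3 2 7 10 14)(5 6 9 15)|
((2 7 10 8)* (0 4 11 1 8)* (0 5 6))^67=((0 4 11 1 8 2 7 10 5 6))^67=(0 10 8 4 5 2 11 6 7 1)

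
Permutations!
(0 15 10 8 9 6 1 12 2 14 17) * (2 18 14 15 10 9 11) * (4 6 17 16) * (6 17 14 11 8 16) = (0 10 16 4 17)(1 12 18 11 2 15 9 14 6) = [10, 12, 15, 3, 17, 5, 1, 7, 8, 14, 16, 2, 18, 13, 6, 9, 4, 0, 11]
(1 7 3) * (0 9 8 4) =(0 9 8 4)(1 7 3) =[9, 7, 2, 1, 0, 5, 6, 3, 4, 8]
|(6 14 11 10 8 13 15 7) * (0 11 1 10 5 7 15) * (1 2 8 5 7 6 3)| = |(15)(0 11 7 3 1 10 5 6 14 2 8 13)| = 12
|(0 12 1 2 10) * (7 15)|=10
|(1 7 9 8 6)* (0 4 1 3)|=|(0 4 1 7 9 8 6 3)|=8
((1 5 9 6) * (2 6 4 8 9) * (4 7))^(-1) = ((1 5 2 6)(4 8 9 7))^(-1) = (1 6 2 5)(4 7 9 8)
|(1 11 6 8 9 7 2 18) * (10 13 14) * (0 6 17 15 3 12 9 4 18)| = |(0 6 8 4 18 1 11 17 15 3 12 9 7 2)(10 13 14)| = 42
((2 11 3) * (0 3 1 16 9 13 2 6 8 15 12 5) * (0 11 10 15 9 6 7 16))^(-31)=((0 3 7 16 6 8 9 13 2 10 15 12 5 11 1))^(-31)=(0 1 11 5 12 15 10 2 13 9 8 6 16 7 3)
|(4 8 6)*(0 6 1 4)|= |(0 6)(1 4 8)|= 6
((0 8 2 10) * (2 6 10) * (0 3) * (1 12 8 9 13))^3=(0 1 6)(3 13 8)(9 12 10)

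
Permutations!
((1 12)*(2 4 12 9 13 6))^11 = ((1 9 13 6 2 4 12))^11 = (1 2 9 4 13 12 6)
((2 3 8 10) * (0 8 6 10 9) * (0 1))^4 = (10)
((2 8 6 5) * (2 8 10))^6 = (10)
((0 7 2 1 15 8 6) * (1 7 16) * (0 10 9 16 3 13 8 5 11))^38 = ((0 3 13 8 6 10 9 16 1 15 5 11)(2 7))^38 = (0 13 6 9 1 5)(3 8 10 16 15 11)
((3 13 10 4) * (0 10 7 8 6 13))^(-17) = (0 3 4 10)(6 8 7 13)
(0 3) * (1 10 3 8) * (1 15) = (0 8 15 1 10 3) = [8, 10, 2, 0, 4, 5, 6, 7, 15, 9, 3, 11, 12, 13, 14, 1]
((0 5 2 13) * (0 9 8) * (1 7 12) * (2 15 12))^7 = (0 13 1 5 9 7 15 8 2 12)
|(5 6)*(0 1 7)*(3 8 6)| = |(0 1 7)(3 8 6 5)| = 12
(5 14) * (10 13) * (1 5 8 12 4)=[0, 5, 2, 3, 1, 14, 6, 7, 12, 9, 13, 11, 4, 10, 8]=(1 5 14 8 12 4)(10 13)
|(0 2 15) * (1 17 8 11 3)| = |(0 2 15)(1 17 8 11 3)| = 15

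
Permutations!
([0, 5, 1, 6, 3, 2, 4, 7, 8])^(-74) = (8)(1 5 2)(3 6 4)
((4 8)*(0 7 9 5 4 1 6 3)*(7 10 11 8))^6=(0 3 6 1 8 11 10)(4 9)(5 7)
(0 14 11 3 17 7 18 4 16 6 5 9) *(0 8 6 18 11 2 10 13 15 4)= [14, 1, 10, 17, 16, 9, 5, 11, 6, 8, 13, 3, 12, 15, 2, 4, 18, 7, 0]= (0 14 2 10 13 15 4 16 18)(3 17 7 11)(5 9 8 6)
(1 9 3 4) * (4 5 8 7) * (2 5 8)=(1 9 3 8 7 4)(2 5)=[0, 9, 5, 8, 1, 2, 6, 4, 7, 3]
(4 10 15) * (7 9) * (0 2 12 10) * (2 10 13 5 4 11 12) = (0 10 15 11 12 13 5 4)(7 9) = [10, 1, 2, 3, 0, 4, 6, 9, 8, 7, 15, 12, 13, 5, 14, 11]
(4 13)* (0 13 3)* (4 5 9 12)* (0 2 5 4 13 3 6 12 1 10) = (0 3 2 5 9 1 10)(4 6 12 13) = [3, 10, 5, 2, 6, 9, 12, 7, 8, 1, 0, 11, 13, 4]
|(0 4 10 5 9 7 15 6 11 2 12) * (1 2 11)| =11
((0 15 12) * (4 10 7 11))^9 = (15)(4 10 7 11)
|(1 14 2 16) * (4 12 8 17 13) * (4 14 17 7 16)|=10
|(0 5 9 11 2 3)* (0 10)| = |(0 5 9 11 2 3 10)| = 7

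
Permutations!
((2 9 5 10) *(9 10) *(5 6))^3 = (2 10)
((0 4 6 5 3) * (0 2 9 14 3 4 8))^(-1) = (0 8)(2 3 14 9)(4 5 6)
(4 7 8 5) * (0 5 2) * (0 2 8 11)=(0 5 4 7 11)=[5, 1, 2, 3, 7, 4, 6, 11, 8, 9, 10, 0]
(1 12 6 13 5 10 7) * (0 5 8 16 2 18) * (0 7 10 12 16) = (0 5 12 6 13 8)(1 16 2 18 7) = [5, 16, 18, 3, 4, 12, 13, 1, 0, 9, 10, 11, 6, 8, 14, 15, 2, 17, 7]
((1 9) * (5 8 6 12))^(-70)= (5 6)(8 12)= ((1 9)(5 8 6 12))^(-70)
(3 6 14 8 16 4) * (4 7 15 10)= (3 6 14 8 16 7 15 10 4)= [0, 1, 2, 6, 3, 5, 14, 15, 16, 9, 4, 11, 12, 13, 8, 10, 7]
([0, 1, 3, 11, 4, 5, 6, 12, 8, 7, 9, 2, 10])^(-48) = [0, 1, 2, 3, 4, 5, 6, 7, 8, 9, 10, 11, 12]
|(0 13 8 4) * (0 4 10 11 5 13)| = |(5 13 8 10 11)| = 5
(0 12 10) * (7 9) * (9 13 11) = (0 12 10)(7 13 11 9) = [12, 1, 2, 3, 4, 5, 6, 13, 8, 7, 0, 9, 10, 11]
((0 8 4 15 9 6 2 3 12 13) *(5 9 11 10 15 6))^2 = (0 4 2 12)(3 13 8 6)(10 11 15)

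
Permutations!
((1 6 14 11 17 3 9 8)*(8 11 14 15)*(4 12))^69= ((1 6 15 8)(3 9 11 17)(4 12))^69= (1 6 15 8)(3 9 11 17)(4 12)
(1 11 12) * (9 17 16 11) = (1 9 17 16 11 12) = [0, 9, 2, 3, 4, 5, 6, 7, 8, 17, 10, 12, 1, 13, 14, 15, 11, 16]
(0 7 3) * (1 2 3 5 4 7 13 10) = (0 13 10 1 2 3)(4 7 5) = [13, 2, 3, 0, 7, 4, 6, 5, 8, 9, 1, 11, 12, 10]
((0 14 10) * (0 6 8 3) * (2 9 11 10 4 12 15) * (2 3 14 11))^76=((0 11 10 6 8 14 4 12 15 3)(2 9))^76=(0 4 10 15 8)(3 14 11 12 6)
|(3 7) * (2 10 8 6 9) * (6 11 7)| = 8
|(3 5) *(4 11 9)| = |(3 5)(4 11 9)| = 6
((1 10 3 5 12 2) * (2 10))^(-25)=(1 2)(3 10 12 5)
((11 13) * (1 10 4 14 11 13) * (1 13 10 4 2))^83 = ((1 4 14 11 13 10 2))^83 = (1 2 10 13 11 14 4)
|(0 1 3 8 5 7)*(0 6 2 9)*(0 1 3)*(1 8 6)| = |(0 3 6 2 9 8 5 7 1)| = 9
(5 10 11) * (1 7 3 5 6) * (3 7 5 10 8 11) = (1 5 8 11 6)(3 10) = [0, 5, 2, 10, 4, 8, 1, 7, 11, 9, 3, 6]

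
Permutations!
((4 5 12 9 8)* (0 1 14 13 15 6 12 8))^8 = ((0 1 14 13 15 6 12 9)(4 5 8))^8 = (15)(4 8 5)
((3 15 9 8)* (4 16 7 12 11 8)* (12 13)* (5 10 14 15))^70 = (3 9 12 10 16 8 15 13 5 4 11 14 7)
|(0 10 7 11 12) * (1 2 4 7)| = |(0 10 1 2 4 7 11 12)| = 8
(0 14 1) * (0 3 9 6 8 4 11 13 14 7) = (0 7)(1 3 9 6 8 4 11 13 14) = [7, 3, 2, 9, 11, 5, 8, 0, 4, 6, 10, 13, 12, 14, 1]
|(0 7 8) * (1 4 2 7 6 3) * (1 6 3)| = 8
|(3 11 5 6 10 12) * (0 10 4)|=|(0 10 12 3 11 5 6 4)|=8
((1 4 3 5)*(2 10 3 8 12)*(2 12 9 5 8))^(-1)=((12)(1 4 2 10 3 8 9 5))^(-1)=(12)(1 5 9 8 3 10 2 4)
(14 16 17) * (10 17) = (10 17 14 16) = [0, 1, 2, 3, 4, 5, 6, 7, 8, 9, 17, 11, 12, 13, 16, 15, 10, 14]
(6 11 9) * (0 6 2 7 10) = (0 6 11 9 2 7 10) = [6, 1, 7, 3, 4, 5, 11, 10, 8, 2, 0, 9]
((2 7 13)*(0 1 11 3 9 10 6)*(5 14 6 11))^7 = (0 5 6 1 14)(2 7 13)(3 11 10 9)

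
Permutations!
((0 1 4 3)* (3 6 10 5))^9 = ((0 1 4 6 10 5 3))^9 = (0 4 10 3 1 6 5)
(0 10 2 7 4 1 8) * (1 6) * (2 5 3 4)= [10, 8, 7, 4, 6, 3, 1, 2, 0, 9, 5]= (0 10 5 3 4 6 1 8)(2 7)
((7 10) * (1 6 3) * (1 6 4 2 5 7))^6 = (10)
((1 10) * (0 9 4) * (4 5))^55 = (0 4 5 9)(1 10)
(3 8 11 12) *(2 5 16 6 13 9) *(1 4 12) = (1 4 12 3 8 11)(2 5 16 6 13 9) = [0, 4, 5, 8, 12, 16, 13, 7, 11, 2, 10, 1, 3, 9, 14, 15, 6]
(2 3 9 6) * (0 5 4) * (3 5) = (0 3 9 6 2 5 4) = [3, 1, 5, 9, 0, 4, 2, 7, 8, 6]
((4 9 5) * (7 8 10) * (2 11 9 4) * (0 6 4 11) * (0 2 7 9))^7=((0 6 4 11)(5 7 8 10 9))^7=(0 11 4 6)(5 8 9 7 10)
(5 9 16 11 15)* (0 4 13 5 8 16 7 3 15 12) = (0 4 13 5 9 7 3 15 8 16 11 12) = [4, 1, 2, 15, 13, 9, 6, 3, 16, 7, 10, 12, 0, 5, 14, 8, 11]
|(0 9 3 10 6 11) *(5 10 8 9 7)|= 6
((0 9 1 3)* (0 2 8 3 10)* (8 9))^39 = ((0 8 3 2 9 1 10))^39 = (0 9 8 1 3 10 2)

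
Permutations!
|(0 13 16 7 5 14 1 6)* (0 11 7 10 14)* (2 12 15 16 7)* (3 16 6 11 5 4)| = |(0 13 7 4 3 16 10 14 1 11 2 12 15 6 5)| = 15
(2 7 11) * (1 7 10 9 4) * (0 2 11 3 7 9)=[2, 9, 10, 7, 1, 5, 6, 3, 8, 4, 0, 11]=(11)(0 2 10)(1 9 4)(3 7)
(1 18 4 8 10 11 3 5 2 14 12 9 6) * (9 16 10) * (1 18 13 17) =(1 13 17)(2 14 12 16 10 11 3 5)(4 8 9 6 18) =[0, 13, 14, 5, 8, 2, 18, 7, 9, 6, 11, 3, 16, 17, 12, 15, 10, 1, 4]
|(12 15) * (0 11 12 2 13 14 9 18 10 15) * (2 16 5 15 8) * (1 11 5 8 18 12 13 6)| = 26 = |(0 5 15 16 8 2 6 1 11 13 14 9 12)(10 18)|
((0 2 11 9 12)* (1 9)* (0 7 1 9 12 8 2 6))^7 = (0 6)(1 12 7)(2 8 9 11)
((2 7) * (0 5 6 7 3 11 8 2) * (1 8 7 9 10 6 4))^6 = (0 3 1)(2 4 7)(5 11 8)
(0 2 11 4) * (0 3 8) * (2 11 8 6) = (0 11 4 3 6 2 8) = [11, 1, 8, 6, 3, 5, 2, 7, 0, 9, 10, 4]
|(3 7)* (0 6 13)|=|(0 6 13)(3 7)|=6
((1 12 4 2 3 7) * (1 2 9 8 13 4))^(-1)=(1 12)(2 7 3)(4 13 8 9)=((1 12)(2 3 7)(4 9 8 13))^(-1)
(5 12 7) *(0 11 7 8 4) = (0 11 7 5 12 8 4) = [11, 1, 2, 3, 0, 12, 6, 5, 4, 9, 10, 7, 8]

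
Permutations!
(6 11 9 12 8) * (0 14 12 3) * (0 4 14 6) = (0 6 11 9 3 4 14 12 8) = [6, 1, 2, 4, 14, 5, 11, 7, 0, 3, 10, 9, 8, 13, 12]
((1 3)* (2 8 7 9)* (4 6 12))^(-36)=(12)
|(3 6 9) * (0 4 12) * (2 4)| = |(0 2 4 12)(3 6 9)| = 12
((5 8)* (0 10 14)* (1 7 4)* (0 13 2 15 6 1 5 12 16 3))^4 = ((0 10 14 13 2 15 6 1 7 4 5 8 12 16 3))^4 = (0 2 7 12 10 15 4 16 14 6 5 3 13 1 8)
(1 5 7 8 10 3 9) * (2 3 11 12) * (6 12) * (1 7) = (1 5)(2 3 9 7 8 10 11 6 12) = [0, 5, 3, 9, 4, 1, 12, 8, 10, 7, 11, 6, 2]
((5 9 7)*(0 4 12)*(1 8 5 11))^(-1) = (0 12 4)(1 11 7 9 5 8)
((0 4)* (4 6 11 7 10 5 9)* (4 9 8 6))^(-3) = ((0 4)(5 8 6 11 7 10))^(-3) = (0 4)(5 11)(6 10)(7 8)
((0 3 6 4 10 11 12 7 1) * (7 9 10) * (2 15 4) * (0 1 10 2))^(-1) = ((0 3 6)(2 15 4 7 10 11 12 9))^(-1) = (0 6 3)(2 9 12 11 10 7 4 15)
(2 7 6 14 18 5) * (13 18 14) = (2 7 6 13 18 5) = [0, 1, 7, 3, 4, 2, 13, 6, 8, 9, 10, 11, 12, 18, 14, 15, 16, 17, 5]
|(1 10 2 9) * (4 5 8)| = |(1 10 2 9)(4 5 8)| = 12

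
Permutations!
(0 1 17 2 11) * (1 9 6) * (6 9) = (0 6 1 17 2 11) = [6, 17, 11, 3, 4, 5, 1, 7, 8, 9, 10, 0, 12, 13, 14, 15, 16, 2]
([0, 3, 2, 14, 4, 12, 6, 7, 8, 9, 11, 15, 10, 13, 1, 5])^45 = (15)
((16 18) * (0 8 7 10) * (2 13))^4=(18)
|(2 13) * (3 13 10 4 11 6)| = |(2 10 4 11 6 3 13)| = 7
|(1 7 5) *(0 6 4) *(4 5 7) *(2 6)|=6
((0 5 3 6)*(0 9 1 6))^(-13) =(0 3 5)(1 9 6)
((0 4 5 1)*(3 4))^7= ((0 3 4 5 1))^7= (0 4 1 3 5)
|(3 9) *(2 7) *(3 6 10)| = 4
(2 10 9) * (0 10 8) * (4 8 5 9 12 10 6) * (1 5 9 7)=(0 6 4 8)(1 5 7)(2 9)(10 12)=[6, 5, 9, 3, 8, 7, 4, 1, 0, 2, 12, 11, 10]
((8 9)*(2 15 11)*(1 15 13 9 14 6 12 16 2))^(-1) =(1 11 15)(2 16 12 6 14 8 9 13)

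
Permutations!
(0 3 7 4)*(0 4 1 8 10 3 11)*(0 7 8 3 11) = (1 3 8 10 11 7) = [0, 3, 2, 8, 4, 5, 6, 1, 10, 9, 11, 7]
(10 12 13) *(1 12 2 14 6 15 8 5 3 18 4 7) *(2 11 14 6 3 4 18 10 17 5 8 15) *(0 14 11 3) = (18)(0 14)(1 12 13 17 5 4 7)(2 6)(3 10) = [14, 12, 6, 10, 7, 4, 2, 1, 8, 9, 3, 11, 13, 17, 0, 15, 16, 5, 18]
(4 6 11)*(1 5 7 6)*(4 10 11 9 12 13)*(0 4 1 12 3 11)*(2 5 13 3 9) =(0 4 12 3 11 10)(1 13)(2 5 7 6) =[4, 13, 5, 11, 12, 7, 2, 6, 8, 9, 0, 10, 3, 1]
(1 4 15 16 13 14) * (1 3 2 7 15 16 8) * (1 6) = [0, 4, 7, 2, 16, 5, 1, 15, 6, 9, 10, 11, 12, 14, 3, 8, 13] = (1 4 16 13 14 3 2 7 15 8 6)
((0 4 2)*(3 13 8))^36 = ((0 4 2)(3 13 8))^36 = (13)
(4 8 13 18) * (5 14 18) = (4 8 13 5 14 18) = [0, 1, 2, 3, 8, 14, 6, 7, 13, 9, 10, 11, 12, 5, 18, 15, 16, 17, 4]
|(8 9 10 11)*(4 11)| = 5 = |(4 11 8 9 10)|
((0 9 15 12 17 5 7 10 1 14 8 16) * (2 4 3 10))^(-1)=(0 16 8 14 1 10 3 4 2 7 5 17 12 15 9)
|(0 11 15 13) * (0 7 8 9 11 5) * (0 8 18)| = |(0 5 8 9 11 15 13 7 18)| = 9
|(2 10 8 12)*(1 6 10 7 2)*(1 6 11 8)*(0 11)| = 14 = |(0 11 8 12 6 10 1)(2 7)|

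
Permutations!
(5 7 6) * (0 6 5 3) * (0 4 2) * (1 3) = (0 6 1 3 4 2)(5 7) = [6, 3, 0, 4, 2, 7, 1, 5]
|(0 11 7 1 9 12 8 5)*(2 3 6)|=24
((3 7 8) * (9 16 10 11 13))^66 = (9 16 10 11 13)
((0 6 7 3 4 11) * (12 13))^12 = (13)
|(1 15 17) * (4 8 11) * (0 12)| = 6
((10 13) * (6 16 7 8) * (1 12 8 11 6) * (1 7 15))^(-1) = ((1 12 8 7 11 6 16 15)(10 13))^(-1) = (1 15 16 6 11 7 8 12)(10 13)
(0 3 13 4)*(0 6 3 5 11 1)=(0 5 11 1)(3 13 4 6)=[5, 0, 2, 13, 6, 11, 3, 7, 8, 9, 10, 1, 12, 4]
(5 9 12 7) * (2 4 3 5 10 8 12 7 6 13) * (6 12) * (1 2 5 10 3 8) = (1 2 4 8 6 13 5 9 7 3 10) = [0, 2, 4, 10, 8, 9, 13, 3, 6, 7, 1, 11, 12, 5]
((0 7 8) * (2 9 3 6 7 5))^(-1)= (0 8 7 6 3 9 2 5)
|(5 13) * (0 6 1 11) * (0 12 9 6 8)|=|(0 8)(1 11 12 9 6)(5 13)|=10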